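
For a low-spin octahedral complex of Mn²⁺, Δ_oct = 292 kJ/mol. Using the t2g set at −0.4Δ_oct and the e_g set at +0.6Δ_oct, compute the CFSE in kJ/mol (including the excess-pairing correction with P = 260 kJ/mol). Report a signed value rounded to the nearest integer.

-64

Mn sits in group 7; removing 2 electrons leaves Mn²⁺ with 7 − 2 = 5 d electrons.
Configuration: t2g^5 e_g^0.
The orbital stabilization is -2.0Δ_oct = -2.0 × 292 = -584 kJ/mol.
Relative to high-spin t2g^3 e_g^2 (0 paired), the low-spin configuration has 2 additional pairs, contributing +2 × 260 = +520 kJ/mol.
Overall CFSE = -584 + 520 = -64 kJ/mol.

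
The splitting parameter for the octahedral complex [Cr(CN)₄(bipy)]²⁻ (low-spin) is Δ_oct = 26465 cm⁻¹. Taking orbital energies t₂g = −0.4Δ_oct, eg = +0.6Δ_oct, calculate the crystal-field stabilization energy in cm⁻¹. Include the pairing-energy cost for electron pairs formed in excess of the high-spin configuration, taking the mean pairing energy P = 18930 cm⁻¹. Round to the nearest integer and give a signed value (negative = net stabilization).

-23414

Ligand charges: 4×(-1) from CN⁻ and 1×(+0) from bipy sum to -4; with overall charge -2, Cr is +2.
Cr sits in group 6; removing 2 electrons leaves Cr²⁺ with 6 − 2 = 4 d electrons.
The d⁴ electrons fill as t₂g⁴ eg⁰.
Orbital CFSE = 4(-0.4) + 0(0.6) = -1.6Δ_oct = -1.6 × 26465 = -42344 cm⁻¹.
High-spin d⁴ would be t₂g³ eg¹ with 0 pairs; low-spin has 1, so 1 excess pair costs +1P = +18930 cm⁻¹.
Combining: -42344 + 18930 = -23414 cm⁻¹.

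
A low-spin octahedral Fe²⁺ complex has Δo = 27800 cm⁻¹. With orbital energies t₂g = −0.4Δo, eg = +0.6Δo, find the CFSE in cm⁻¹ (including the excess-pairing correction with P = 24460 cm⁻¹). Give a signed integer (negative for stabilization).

-17800

Fe is in group 8, so Fe²⁺ is d⁶ (8 − 2 = 6).
Electron filling gives t₂g⁶ eg⁰.
CFSE(orbital) = 6×(-0.4Δo) + 0×(0.6Δo) = -2.4Δo; with Δo = 27800 cm⁻¹ that is -66720 cm⁻¹.
High-spin d⁶ would be t₂g⁴ eg² with 1 pair; low-spin has 3, so 2 excess pairs cost +2P = +48920 cm⁻¹.
Net CFSE = -66720 + 48920 = -17800 cm⁻¹.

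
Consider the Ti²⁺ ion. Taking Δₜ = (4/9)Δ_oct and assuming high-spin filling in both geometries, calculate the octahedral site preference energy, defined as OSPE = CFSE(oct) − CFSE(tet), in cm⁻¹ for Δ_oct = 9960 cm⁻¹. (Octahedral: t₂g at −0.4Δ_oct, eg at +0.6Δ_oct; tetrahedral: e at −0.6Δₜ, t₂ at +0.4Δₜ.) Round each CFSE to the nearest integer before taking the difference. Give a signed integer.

Group 4 minus oxidation state +2 gives a d² configuration for Ti²⁺.
Octahedral high-spin t₂g² eg⁰: CFSE = -0.8 × 9960 = -7968 cm⁻¹.
In a tetrahedral site the filling is e² t₂⁰: CFSE(tet) = -1.2Δₜ = -1.2 × (4/9)(9960) = -5312 cm⁻¹.
OSPE = CFSE(oct) − CFSE(tet) = -7968 − (-5312) = -2656 cm⁻¹.

-2656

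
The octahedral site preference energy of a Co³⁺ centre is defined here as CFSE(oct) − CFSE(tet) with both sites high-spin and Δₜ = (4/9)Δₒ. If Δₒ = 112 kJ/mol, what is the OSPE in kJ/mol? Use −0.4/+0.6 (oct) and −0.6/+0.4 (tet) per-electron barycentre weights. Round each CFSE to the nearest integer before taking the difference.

Co is in group 9, so Co³⁺ is d⁶ (9 − 3 = 6).
Octahedral high-spin t2g^4 e_g^2: CFSE = -0.4 × 112 = -45 kJ/mol.
Tetrahedral: e^3 t2^3, CFSE = 3(−0.6) + 3(+0.4) = -0.6Δₜ = -0.6 × (4/9) × 112 = -30 kJ/mol.
OSPE = CFSE(oct) − CFSE(tet) = -45 − (-30) = -15 kJ/mol.

-15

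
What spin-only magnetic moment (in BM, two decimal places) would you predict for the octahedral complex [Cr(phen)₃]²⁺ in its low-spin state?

phen is neutral, so the +2 overall charge sits on Cr: oxidation state +2.
Cr is in group 6, so Cr²⁺ is d⁴ (6 − 2 = 4).
Configuration: t2g^4 e_g^0 → 2 unpaired electrons.
μ(spin-only) = √[2(2+2)] = √8 ≈ 2.83 BM.

2.83 BM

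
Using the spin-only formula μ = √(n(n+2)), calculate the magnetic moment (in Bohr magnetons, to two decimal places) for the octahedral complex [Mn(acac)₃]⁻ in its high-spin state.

Each acac⁻ contributes -1; 3 × (-1) = -3. With overall charge -1, Mn is in the +2 oxidation state.
Mn²⁺: group 7, so d-count = 7 − 2 = 5.
Configuration: t₂g³ eg² → 5 unpaired electrons.
μ(spin-only) = √[5(5+2)] = √35 ≈ 5.92 Bohr magnetons.

5.92 Bohr magnetons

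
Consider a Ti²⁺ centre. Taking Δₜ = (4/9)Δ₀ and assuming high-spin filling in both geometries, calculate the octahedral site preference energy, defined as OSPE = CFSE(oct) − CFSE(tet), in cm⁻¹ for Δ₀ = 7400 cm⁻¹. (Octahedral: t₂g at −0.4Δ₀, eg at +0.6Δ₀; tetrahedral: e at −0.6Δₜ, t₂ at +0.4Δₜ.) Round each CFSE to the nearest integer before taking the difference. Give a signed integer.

Group 4 minus oxidation state +2 gives a d² configuration for Ti²⁺.
In an octahedral site d² (HS) is t2g^2 e_g^0, giving CFSE(oct) = -0.8Δ₀ = -5920 cm⁻¹.
Tetrahedral e^2 t2^0 gives -1.2Δₜ = -1.2 × (4/9) × 7400 = -3947 cm⁻¹.
Subtracting, OSPE = -5920 − (-3947) = -1973 cm⁻¹.

-1973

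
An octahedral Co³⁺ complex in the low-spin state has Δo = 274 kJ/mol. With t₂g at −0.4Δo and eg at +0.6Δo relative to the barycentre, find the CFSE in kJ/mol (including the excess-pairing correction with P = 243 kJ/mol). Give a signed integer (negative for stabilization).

-172

Co is in group 9, so Co³⁺ is d⁶ (9 − 3 = 6).
Configuration: t₂g⁶ eg⁰.
Orbital CFSE = 6(-0.4) + 0(0.6) = -2.4Δo = -2.4 × 274 = -658 kJ/mol.
High-spin d⁶ would be t₂g⁴ eg² with 1 pair; low-spin has 3, so 2 excess pairs cost +2P = +486 kJ/mol.
Overall CFSE = -658 + 486 = -172 kJ/mol.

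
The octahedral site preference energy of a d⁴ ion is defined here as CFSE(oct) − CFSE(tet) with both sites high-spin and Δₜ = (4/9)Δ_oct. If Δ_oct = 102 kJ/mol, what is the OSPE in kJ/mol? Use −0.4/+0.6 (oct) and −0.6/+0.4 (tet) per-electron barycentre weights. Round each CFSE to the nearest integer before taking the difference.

Octahedral (high-spin): t2g^3 e_g^1, CFSE = 3(−0.4) + 1(+0.6) = -0.6Δ_oct = -0.6 × 102 = -61 kJ/mol.
In a tetrahedral site the filling is e^2 t2^2: CFSE(tet) = -0.4Δₜ = -0.4 × (4/9)(102) = -18 kJ/mol.
OSPE = CFSE(oct) − CFSE(tet) = -61 − (-18) = -43 kJ/mol.

-43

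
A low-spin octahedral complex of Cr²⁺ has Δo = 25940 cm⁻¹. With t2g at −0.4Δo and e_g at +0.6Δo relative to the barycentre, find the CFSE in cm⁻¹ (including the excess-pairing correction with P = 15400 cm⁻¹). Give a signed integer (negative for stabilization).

-26104

Cr²⁺: group 6, so d-count = 6 − 2 = 4.
The d⁴ electrons fill as t2g^4 e_g^0.
Orbital CFSE = 4(-0.4) + 0(0.6) = -1.6Δo = -1.6 × 25940 = -41504 cm⁻¹.
High-spin d⁴ would be t2g^3 e_g^1 with 0 pairs; low-spin has 1, so 1 excess pair costs +1P = +15400 cm⁻¹.
Net CFSE = -41504 + 15400 = -26104 cm⁻¹.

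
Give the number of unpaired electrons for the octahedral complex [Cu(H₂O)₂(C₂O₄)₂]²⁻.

1

Ligand charges: 2×(+0) from H₂O and 2×(-2) from C₂O₄²⁻ sum to -4; with overall charge -2, Cu is +2.
Cu is in group 11, so Cu²⁺ is d⁹ (11 − 2 = 9).
Configuration: t₂g⁶ eg³, giving 1 unpaired electron.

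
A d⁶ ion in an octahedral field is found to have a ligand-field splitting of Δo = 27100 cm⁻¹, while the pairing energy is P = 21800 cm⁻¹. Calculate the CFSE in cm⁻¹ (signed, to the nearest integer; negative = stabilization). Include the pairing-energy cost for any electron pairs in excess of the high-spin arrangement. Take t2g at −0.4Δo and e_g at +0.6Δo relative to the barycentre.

-21440

Since Δo = 27100 cm⁻¹ > P = 21800 cm⁻¹, the complex adopts the low-spin configuration.
Filling d⁶ accordingly: t2g^6 e_g^0.
Orbital CFSE = -2.4Δo = -2.4 × 27100 = -65040 cm⁻¹.
Excess pairs vs high-spin: 3 − 1 = 2; pairing cost = +43600 cm⁻¹.
Net CFSE = -65040 + 43600 = -21440 cm⁻¹.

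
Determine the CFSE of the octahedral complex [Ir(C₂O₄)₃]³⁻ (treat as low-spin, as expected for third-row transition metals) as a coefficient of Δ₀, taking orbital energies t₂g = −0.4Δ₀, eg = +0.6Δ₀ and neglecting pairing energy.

Each C₂O₄²⁻ contributes -2; 3 × (-2) = -6. With overall charge -3, Ir is in the +3 oxidation state.
Ir is in group 9, so Ir³⁺ is d⁶ (9 − 3 = 6).
Configuration: t₂g⁶ eg⁰.
CFSE = 6(-0.4Δ₀) + 0(0.6Δ₀) = -2.4Δ₀ + 0.0Δ₀ = -2.4Δ₀.

-2.4 Δ₀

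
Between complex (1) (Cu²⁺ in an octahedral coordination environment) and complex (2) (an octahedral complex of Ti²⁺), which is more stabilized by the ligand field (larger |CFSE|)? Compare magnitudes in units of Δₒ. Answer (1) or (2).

(2)

(1): Cu sits in group 11; removing 2 electrons leaves Cu²⁺ with 11 − 2 = 9 d electrons; For octahedral d⁹ the high- and low-spin configurations coincide; t2g^6 e_g^3, CFSE = -0.6Δₒ.
(2): Ti is in group 4, so Ti²⁺ is d² (4 − 2 = 2); t₂g² eg⁰, CFSE = -0.8Δₒ.
So (2) has the larger |CFSE|.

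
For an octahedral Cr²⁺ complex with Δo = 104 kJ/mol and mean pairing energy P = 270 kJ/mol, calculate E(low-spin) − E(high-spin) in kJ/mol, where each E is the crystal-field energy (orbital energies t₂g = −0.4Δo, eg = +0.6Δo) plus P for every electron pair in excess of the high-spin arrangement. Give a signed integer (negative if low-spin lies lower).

Cr²⁺: group 6, so d-count = 6 − 2 = 4.
High-spin d⁴ fills as t₂g³ eg¹ with CFSE 3(−0.4) + 1(+0.6) = -0.6Δo = -62 kJ/mol.
Low-spin: t₂g⁴ eg⁰, orbital CFSE = -1.6Δo = -166 kJ/mol; plus 1 excess pair × P = +270 kJ/mol; total 104 kJ/mol.
Thus E(LS) − E(HS) = 166 kJ/mol.

166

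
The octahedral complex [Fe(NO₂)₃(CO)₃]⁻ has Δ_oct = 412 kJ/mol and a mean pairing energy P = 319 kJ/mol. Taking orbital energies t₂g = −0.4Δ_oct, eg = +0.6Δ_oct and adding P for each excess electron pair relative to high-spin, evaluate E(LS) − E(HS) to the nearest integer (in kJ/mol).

-186

Ligand charges: 3×(-1) from NO₂⁻ and 3×(+0) from CO sum to -3; with overall charge -1, Fe is +2.
Fe²⁺: group 8, so d-count = 8 − 2 = 6.
High-spin d⁶ fills as t₂g⁴ eg² with CFSE 4(−0.4) + 2(+0.6) = -0.4Δ_oct = -165 kJ/mol.
For low-spin the configuration is t₂g⁶ eg⁰: orbital energy -2.4 × 412 = -989 kJ/mol, and 2 additional pairs relative to high-spin add 638 kJ/mol, giving -351 kJ/mol.
The difference is -351 − (-165) = -186 kJ/mol, so low-spin lies lower.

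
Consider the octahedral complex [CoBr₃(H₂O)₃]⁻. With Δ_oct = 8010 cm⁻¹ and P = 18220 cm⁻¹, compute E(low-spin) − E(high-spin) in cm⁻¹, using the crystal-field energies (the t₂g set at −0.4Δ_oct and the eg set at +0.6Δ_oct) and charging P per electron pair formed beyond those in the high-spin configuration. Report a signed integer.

10210

Ligand charges: 3×(-1) from Br⁻ and 3×(+0) from H₂O sum to -3; with overall charge -1, Co is +2.
Group 9 minus oxidation state +2 gives a d⁷ configuration for Co²⁺.
High-spin: t₂g⁵ eg², CFSE = -0.8Δ_oct = -6408 cm⁻¹.
Low-spin: t₂g⁶ eg¹, orbital CFSE = -1.8Δ_oct = -14418 cm⁻¹; plus 1 excess pair × P = +18220 cm⁻¹; total 3802 cm⁻¹.
E(LS) − E(HS) = 3802 − (-6408) = 10210 cm⁻¹.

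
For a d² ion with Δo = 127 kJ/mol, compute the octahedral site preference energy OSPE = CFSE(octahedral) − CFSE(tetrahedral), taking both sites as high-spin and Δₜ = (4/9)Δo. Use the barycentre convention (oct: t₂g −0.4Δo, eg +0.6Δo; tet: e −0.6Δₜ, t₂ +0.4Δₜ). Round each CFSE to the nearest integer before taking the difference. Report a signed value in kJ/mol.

-34

In an octahedral site d² (HS) is t2g^2 e_g^0, giving CFSE(oct) = -0.8Δo = -102 kJ/mol.
Tetrahedral e^2 t2^0 gives -1.2Δₜ = -1.2 × (4/9) × 127 = -68 kJ/mol.
OSPE = CFSE(oct) − CFSE(tet) = -102 − (-68) = -34 kJ/mol.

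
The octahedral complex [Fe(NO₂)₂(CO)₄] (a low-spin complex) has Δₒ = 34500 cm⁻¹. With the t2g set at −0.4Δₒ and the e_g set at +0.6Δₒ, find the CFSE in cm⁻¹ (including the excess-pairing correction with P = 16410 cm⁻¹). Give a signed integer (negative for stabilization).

-49980

Ligand charges: 2×(-1) from NO₂⁻ and 4×(+0) from CO sum to -2; with overall charge +0, Fe is +2.
Fe sits in group 8; removing 2 electrons leaves Fe²⁺ with 8 − 2 = 6 d electrons.
Electron filling gives t2g^6 e_g^0.
CFSE(orbital) = 6×(-0.4Δₒ) + 0×(0.6Δₒ) = -2.4Δₒ; with Δₒ = 34500 cm⁻¹ that is -82800 cm⁻¹.
Pairing penalty: 3 pairs vs 1 in the high-spin reference → 2 extra × P = 32820 cm⁻¹.
Overall CFSE = -82800 + 32820 = -49980 cm⁻¹.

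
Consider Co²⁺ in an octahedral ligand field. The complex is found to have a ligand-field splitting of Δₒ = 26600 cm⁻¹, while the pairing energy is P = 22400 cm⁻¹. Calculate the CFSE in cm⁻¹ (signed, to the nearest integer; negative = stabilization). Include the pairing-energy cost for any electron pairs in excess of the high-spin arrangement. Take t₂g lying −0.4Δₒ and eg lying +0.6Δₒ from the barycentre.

-25480

Co is in group 9, so Co²⁺ is d⁷ (9 − 2 = 7).
With Δₒ > P the complex is low-spin.
Configuration: t₂g⁶ eg¹.
Orbital CFSE = -1.8Δₒ = -1.8 × 26600 = -47880 cm⁻¹.
Excess pairs vs high-spin: 3 − 2 = 1; pairing cost = +22400 cm⁻¹.
Net CFSE = -47880 + 22400 = -25480 cm⁻¹.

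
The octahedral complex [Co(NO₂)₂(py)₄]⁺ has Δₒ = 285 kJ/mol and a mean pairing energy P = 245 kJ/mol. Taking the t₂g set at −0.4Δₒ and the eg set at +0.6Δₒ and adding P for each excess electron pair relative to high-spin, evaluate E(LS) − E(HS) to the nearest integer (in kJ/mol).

Ligand charges: 2×(-1) from NO₂⁻ and 4×(+0) from py sum to -2; with overall charge +1, Co is +3.
Co³⁺: group 9, so d-count = 9 − 3 = 6.
High-spin d⁶ fills as t₂g⁴ eg² with CFSE 4(−0.4) + 2(+0.6) = -0.4Δₒ = -114 kJ/mol.
Low-spin: t₂g⁶ eg⁰, orbital CFSE = -2.4Δₒ = -684 kJ/mol; plus 2 excess pairs × P = +490 kJ/mol; total -194 kJ/mol.
E(LS) − E(HS) = -194 − (-114) = -80 kJ/mol.

-80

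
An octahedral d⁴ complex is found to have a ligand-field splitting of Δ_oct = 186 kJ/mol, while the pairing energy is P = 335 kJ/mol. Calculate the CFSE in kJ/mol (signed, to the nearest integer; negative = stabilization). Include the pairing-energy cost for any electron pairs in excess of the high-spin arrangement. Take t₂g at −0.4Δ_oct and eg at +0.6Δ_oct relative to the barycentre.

-112

Δ_oct < P, so pairing is avoided: the ground state is high-spin.
That gives t₂g³ eg¹.
Orbital CFSE = -0.6Δ_oct = -0.6 × 186 = -112 kJ/mol.
High-spin has no excess pairs, so no pairing correction applies.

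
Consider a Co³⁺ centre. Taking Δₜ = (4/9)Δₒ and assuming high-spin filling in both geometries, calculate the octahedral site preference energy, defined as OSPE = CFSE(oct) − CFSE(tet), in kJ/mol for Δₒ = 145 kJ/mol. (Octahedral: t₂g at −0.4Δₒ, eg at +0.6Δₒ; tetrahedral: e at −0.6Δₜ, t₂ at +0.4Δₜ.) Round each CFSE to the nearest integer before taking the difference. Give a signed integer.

Co sits in group 9; removing 3 electrons leaves Co³⁺ with 9 − 3 = 6 d electrons.
Octahedral high-spin t₂g⁴ eg²: CFSE = -0.4 × 145 = -58 kJ/mol.
In a tetrahedral site the filling is e³ t₂³: CFSE(tet) = -0.6Δₜ = -0.6 × (4/9)(145) = -39 kJ/mol.
OSPE = CFSE(oct) − CFSE(tet) = -58 − (-39) = -19 kJ/mol.

-19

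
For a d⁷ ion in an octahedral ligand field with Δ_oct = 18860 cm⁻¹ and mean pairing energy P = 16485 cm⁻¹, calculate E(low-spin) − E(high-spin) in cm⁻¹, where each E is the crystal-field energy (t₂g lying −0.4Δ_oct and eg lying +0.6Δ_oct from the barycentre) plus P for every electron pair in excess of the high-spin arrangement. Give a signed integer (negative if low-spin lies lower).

-2375

High-spin: t₂g⁵ eg², CFSE = -0.8Δ_oct = -15088 cm⁻¹.
For low-spin the configuration is t₂g⁶ eg¹: orbital energy -1.8 × 18860 = -33948 cm⁻¹, and 1 additional pair relative to high-spin adds 16485 cm⁻¹, giving -17463 cm⁻¹.
E(LS) − E(HS) = -17463 − (-15088) = -2375 cm⁻¹.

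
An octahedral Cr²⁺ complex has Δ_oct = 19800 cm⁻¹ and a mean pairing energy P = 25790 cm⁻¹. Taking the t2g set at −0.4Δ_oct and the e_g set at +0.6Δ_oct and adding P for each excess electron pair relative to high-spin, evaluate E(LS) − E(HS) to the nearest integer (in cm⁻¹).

Cr is in group 6, so Cr²⁺ is d⁴ (6 − 2 = 4).
High-spin d⁴ fills as t2g^3 e_g^1 with CFSE 3(−0.4) + 1(+0.6) = -0.6Δ_oct = -11880 cm⁻¹.
For low-spin the configuration is t2g^4 e_g^0: orbital energy -1.6 × 19800 = -31680 cm⁻¹, and 1 additional pair relative to high-spin adds 25790 cm⁻¹, giving -5890 cm⁻¹.
Thus E(LS) − E(HS) = 5990 cm⁻¹.

5990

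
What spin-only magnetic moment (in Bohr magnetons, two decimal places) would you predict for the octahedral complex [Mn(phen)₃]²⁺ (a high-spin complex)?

5.92 Bohr magnetons

phen is neutral, so the +2 overall charge sits on Mn: oxidation state +2.
Mn²⁺: group 7, so d-count = 7 − 2 = 5.
Configuration: t₂g³ eg² → 5 unpaired electrons.
μ(spin-only) = √[5(5+2)] = √35 ≈ 5.92 Bohr magnetons.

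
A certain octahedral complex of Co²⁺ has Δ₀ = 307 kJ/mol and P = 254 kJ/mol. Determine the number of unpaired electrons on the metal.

1

Co²⁺: group 9, so d-count = 9 − 2 = 7.
Since Δ₀ = 307 kJ/mol > P = 254 kJ/mol, the complex adopts the low-spin configuration.
Filling d⁷ accordingly: t₂g⁶ eg¹.
Unpaired electrons: 1.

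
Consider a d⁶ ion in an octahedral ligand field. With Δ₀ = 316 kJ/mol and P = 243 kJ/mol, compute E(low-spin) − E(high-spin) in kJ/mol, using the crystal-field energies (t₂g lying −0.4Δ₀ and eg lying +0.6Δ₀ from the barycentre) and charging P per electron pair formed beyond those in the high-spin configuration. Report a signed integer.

High-spin: t₂g⁴ eg², CFSE = -0.4Δ₀ = -126 kJ/mol.
Low-spin t₂g⁶ eg⁰ gives -2.4Δ₀ = -758 kJ/mol, but forming 2 extra pairs costs 2P = 486 kJ/mol, so E(LS) = -758 + 486 = -272 kJ/mol.
The difference is -272 − (-126) = -146 kJ/mol, so low-spin lies lower.

-146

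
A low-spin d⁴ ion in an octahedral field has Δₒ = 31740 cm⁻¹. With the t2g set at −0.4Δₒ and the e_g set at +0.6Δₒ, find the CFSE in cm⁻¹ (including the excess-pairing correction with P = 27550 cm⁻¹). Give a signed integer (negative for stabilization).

-23234

Configuration: t2g^4 e_g^0.
Orbital CFSE = 4(-0.4) + 0(0.6) = -1.6Δₒ = -1.6 × 31740 = -50784 cm⁻¹.
Pairing penalty: 1 pair vs 0 in the high-spin reference → 1 extra × P = 27550 cm⁻¹.
Overall CFSE = -50784 + 27550 = -23234 cm⁻¹.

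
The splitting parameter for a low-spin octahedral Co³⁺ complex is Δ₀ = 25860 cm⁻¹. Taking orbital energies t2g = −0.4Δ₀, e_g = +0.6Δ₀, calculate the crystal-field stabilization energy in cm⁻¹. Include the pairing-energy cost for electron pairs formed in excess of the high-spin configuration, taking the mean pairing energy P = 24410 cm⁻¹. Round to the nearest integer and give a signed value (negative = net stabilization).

-13244

Co is in group 9, so Co³⁺ is d⁶ (9 − 3 = 6).
The d⁶ electrons fill as t2g^6 e_g^0.
The orbital stabilization is -2.4Δ₀ = -2.4 × 25860 = -62064 cm⁻¹.
Relative to high-spin t2g^4 e_g^2 (1 paired), the low-spin configuration has 2 additional pairs, contributing +2 × 24410 = +48820 cm⁻¹.
Net CFSE = -62064 + 48820 = -13244 cm⁻¹.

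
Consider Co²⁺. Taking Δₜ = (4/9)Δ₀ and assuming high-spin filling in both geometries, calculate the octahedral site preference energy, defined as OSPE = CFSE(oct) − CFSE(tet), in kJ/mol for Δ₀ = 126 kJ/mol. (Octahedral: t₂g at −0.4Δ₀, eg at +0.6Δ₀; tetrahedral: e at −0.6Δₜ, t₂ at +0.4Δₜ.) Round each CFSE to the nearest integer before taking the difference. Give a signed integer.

-34

Co sits in group 9; removing 2 electrons leaves Co²⁺ with 9 − 2 = 7 d electrons.
Octahedral high-spin t₂g⁵ eg²: CFSE = -0.8 × 126 = -101 kJ/mol.
In a tetrahedral site the filling is e⁴ t₂³: CFSE(tet) = -1.2Δₜ = -1.2 × (4/9)(126) = -67 kJ/mol.
OSPE = CFSE(oct) − CFSE(tet) = -101 − (-67) = -34 kJ/mol.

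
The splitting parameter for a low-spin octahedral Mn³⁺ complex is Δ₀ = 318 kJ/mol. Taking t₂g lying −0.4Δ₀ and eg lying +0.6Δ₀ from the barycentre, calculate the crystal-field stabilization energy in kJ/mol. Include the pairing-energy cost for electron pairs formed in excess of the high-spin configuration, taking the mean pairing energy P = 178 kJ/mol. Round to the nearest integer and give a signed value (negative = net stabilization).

Group 7 minus oxidation state +3 gives a d⁴ configuration for Mn³⁺.
Electron filling gives t₂g⁴ eg⁰.
Orbital CFSE = 4(-0.4) + 0(0.6) = -1.6Δ₀ = -1.6 × 318 = -509 kJ/mol.
Relative to high-spin t₂g³ eg¹ (0 paired), the low-spin configuration has 1 additional pair, contributing +1 × 178 = +178 kJ/mol.
Overall CFSE = -509 + 178 = -331 kJ/mol.

-331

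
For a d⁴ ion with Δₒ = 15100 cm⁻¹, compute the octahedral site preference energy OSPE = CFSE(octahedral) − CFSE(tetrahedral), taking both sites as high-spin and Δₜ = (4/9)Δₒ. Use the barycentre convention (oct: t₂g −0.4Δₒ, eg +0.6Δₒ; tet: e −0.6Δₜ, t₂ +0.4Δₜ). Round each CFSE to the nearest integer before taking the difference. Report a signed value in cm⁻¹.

Octahedral high-spin t2g^3 e_g^1: CFSE = -0.6 × 15100 = -9060 cm⁻¹.
Tetrahedral e^2 t2^2 gives -0.4Δₜ = -0.4 × (4/9) × 15100 = -2684 cm⁻¹.
OSPE = CFSE(oct) − CFSE(tet) = -9060 − (-2684) = -6376 cm⁻¹.

-6376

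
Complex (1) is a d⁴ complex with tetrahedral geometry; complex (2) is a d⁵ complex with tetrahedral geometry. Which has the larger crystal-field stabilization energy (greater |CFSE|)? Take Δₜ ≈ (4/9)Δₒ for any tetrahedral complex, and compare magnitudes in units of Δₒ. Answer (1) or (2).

(1)

(1): With tetrahedral geometry the complex is necessarily high-spin; e² t₂², CFSE = -0.4Δₜ ≈ -0.18Δₒ.
(2): Tetrahedral splitting is small, so the complex is high-spin; e^2 t2^3, CFSE = 0.0Δₜ ≈ 0.00Δₒ.
So (1) has the larger |CFSE|.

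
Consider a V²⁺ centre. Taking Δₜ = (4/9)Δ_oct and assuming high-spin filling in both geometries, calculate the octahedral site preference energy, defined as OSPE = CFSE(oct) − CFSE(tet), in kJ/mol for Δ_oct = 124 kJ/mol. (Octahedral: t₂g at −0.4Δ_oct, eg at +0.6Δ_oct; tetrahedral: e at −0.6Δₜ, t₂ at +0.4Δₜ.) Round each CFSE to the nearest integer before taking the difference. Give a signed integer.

Group 5 minus oxidation state +2 gives a d³ configuration for V²⁺.
Octahedral (high-spin): t₂g³ eg⁰, CFSE = 3(−0.4) + 0(+0.6) = -1.2Δ_oct = -1.2 × 124 = -149 kJ/mol.
Tetrahedral: e² t₂¹, CFSE = 2(−0.6) + 1(+0.4) = -0.8Δₜ = -0.8 × (4/9) × 124 = -44 kJ/mol.
OSPE = CFSE(oct) − CFSE(tet) = -149 − (-44) = -105 kJ/mol.

-105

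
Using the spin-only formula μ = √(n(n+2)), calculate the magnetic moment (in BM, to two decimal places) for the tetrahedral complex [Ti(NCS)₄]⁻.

Each NCS⁻ contributes -1; 4 × (-1) = -4. With overall charge -1, Ti is in the +3 oxidation state.
Group 4 minus oxidation state +3 gives a d¹ configuration for Ti³⁺.
Tetrahedral fields are weak (Δₜ ≈ 4/9 Δₒ), so electrons fill high-spin.
Configuration: e¹ t₂⁰ → 1 unpaired electron.
μ(spin-only) = √[1(1+2)] = √3 ≈ 1.73 BM.

1.73 BM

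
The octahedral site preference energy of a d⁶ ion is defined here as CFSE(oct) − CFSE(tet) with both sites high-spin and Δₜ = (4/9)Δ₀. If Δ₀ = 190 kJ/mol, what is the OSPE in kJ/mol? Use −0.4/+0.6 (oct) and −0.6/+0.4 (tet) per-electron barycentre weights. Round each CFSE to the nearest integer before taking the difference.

-25

In an octahedral site d⁶ (HS) is t₂g⁴ eg², giving CFSE(oct) = -0.4Δ₀ = -76 kJ/mol.
In a tetrahedral site the filling is e³ t₂³: CFSE(tet) = -0.6Δₜ = -0.6 × (4/9)(190) = -51 kJ/mol.
OSPE = CFSE(oct) − CFSE(tet) = -76 − (-51) = -25 kJ/mol.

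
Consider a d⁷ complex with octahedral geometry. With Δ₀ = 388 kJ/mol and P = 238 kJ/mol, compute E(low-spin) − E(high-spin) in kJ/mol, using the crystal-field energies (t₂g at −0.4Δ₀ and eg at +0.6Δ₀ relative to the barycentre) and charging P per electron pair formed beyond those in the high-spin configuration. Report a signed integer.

High-spin d⁷ fills as t₂g⁵ eg² with CFSE 5(−0.4) + 2(+0.6) = -0.8Δ₀ = -310 kJ/mol.
Low-spin t₂g⁶ eg¹ gives -1.8Δ₀ = -698 kJ/mol, but forming 1 extra pair costs 1P = 238 kJ/mol, so E(LS) = -698 + 238 = -460 kJ/mol.
E(LS) − E(HS) = -460 − (-310) = -150 kJ/mol.

-150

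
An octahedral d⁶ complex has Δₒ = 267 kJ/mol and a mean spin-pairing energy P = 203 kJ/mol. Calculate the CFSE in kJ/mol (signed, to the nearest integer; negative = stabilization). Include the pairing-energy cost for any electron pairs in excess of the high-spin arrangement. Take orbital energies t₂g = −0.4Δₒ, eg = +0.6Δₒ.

Here Δₒ > P (267 > 203), so the low-spin state is favoured.
That gives t₂g⁶ eg⁰.
Orbital CFSE = -2.4Δₒ = -2.4 × 267 = -641 kJ/mol.
Excess pairs vs high-spin: 3 − 1 = 2; pairing cost = +406 kJ/mol.
Net CFSE = -641 + 406 = -235 kJ/mol.

-235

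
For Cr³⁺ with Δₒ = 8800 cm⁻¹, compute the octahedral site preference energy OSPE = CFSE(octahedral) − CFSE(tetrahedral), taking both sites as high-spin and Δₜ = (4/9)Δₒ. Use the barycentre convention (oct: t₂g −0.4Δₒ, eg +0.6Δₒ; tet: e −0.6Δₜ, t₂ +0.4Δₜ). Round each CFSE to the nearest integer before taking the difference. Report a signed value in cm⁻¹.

-7431

Cr sits in group 6; removing 3 electrons leaves Cr³⁺ with 6 − 3 = 3 d electrons.
Octahedral high-spin t₂g³ eg⁰: CFSE = -1.2 × 8800 = -10560 cm⁻¹.
Tetrahedral e² t₂¹ gives -0.8Δₜ = -0.8 × (4/9) × 8800 = -3129 cm⁻¹.
OSPE = -10560 − (-3129) = -7431 cm⁻¹.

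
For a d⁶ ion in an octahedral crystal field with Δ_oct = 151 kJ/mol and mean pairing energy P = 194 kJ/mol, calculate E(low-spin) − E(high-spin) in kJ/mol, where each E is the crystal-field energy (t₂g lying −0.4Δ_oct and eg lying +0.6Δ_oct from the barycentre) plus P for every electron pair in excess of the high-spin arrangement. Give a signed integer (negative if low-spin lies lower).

High-spin d⁶ fills as t₂g⁴ eg² with CFSE 4(−0.4) + 2(+0.6) = -0.4Δ_oct = -60 kJ/mol.
For low-spin the configuration is t₂g⁶ eg⁰: orbital energy -2.4 × 151 = -362 kJ/mol, and 2 additional pairs relative to high-spin add 388 kJ/mol, giving 26 kJ/mol.
The difference is 26 − (-60) = 86 kJ/mol, so high-spin lies lower.

86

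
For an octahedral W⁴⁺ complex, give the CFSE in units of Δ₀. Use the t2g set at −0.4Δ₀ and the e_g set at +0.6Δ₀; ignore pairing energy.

-0.8 Δ₀

Group 6 minus oxidation state +4 gives a d² configuration for W⁴⁺.
Configuration: t2g^2 e_g^0.
CFSE = 2(-0.4Δ₀) + 0(0.6Δ₀) = -0.8Δ₀ + 0.0Δ₀ = -0.8Δ₀.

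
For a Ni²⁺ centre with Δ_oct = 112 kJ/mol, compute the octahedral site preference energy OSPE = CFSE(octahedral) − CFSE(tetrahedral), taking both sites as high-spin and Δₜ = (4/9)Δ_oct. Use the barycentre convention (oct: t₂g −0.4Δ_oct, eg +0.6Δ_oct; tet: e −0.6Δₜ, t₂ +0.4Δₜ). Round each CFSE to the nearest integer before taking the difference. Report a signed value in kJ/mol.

-94

Group 10 minus oxidation state +2 gives a d⁸ configuration for Ni²⁺.
In an octahedral site d⁸ (HS) is t₂g⁶ eg², giving CFSE(oct) = -1.2Δ_oct = -134 kJ/mol.
Tetrahedral e⁴ t₂⁴ gives -0.8Δₜ = -0.8 × (4/9) × 112 = -40 kJ/mol.
Subtracting, OSPE = -134 − (-40) = -94 kJ/mol.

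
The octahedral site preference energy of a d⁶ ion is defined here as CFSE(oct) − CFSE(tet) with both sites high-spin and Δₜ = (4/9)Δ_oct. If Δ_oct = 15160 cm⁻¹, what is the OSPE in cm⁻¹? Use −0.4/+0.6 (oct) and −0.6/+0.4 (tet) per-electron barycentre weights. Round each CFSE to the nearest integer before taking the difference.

Octahedral high-spin t2g^4 e_g^2: CFSE = -0.4 × 15160 = -6064 cm⁻¹.
Tetrahedral e^3 t2^3 gives -0.6Δₜ = -0.6 × (4/9) × 15160 = -4043 cm⁻¹.
OSPE = -6064 − (-4043) = -2021 cm⁻¹.

-2021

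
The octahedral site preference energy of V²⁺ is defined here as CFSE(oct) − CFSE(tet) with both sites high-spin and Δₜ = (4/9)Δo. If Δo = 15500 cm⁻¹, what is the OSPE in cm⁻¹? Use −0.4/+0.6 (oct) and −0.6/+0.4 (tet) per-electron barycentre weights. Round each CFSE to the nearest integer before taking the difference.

Group 5 minus oxidation state +2 gives a d³ configuration for V²⁺.
Octahedral (high-spin): t₂g³ eg⁰, CFSE = 3(−0.4) + 0(+0.6) = -1.2Δo = -1.2 × 15500 = -18600 cm⁻¹.
Tetrahedral: e² t₂¹, CFSE = 2(−0.6) + 1(+0.4) = -0.8Δₜ = -0.8 × (4/9) × 15500 = -5511 cm⁻¹.
OSPE = -18600 − (-5511) = -13089 cm⁻¹.

-13089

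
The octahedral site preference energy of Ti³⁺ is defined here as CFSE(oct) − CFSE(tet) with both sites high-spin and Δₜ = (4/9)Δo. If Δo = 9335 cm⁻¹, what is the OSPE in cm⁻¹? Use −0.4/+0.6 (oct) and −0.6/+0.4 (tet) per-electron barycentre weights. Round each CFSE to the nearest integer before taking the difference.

-1245

Ti is in group 4, so Ti³⁺ is d¹ (4 − 3 = 1).
Octahedral (high-spin): t₂g¹ eg⁰, CFSE = 1(−0.4) + 0(+0.6) = -0.4Δo = -0.4 × 9335 = -3734 cm⁻¹.
Tetrahedral: e¹ t₂⁰, CFSE = 1(−0.6) + 0(+0.4) = -0.6Δₜ = -0.6 × (4/9) × 9335 = -2489 cm⁻¹.
OSPE = -3734 − (-2489) = -1245 cm⁻¹.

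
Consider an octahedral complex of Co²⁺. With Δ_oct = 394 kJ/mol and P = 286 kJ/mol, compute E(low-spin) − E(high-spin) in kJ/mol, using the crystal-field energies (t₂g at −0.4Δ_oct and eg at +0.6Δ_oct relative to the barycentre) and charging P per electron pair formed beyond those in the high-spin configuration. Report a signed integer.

Co sits in group 9; removing 2 electrons leaves Co²⁺ with 9 − 2 = 7 d electrons.
High-spin: t₂g⁵ eg², CFSE = -0.8Δ_oct = -315 kJ/mol.
For low-spin the configuration is t₂g⁶ eg¹: orbital energy -1.8 × 394 = -709 kJ/mol, and 1 additional pair relative to high-spin adds 286 kJ/mol, giving -423 kJ/mol.
The difference is -423 − (-315) = -108 kJ/mol, so low-spin lies lower.

-108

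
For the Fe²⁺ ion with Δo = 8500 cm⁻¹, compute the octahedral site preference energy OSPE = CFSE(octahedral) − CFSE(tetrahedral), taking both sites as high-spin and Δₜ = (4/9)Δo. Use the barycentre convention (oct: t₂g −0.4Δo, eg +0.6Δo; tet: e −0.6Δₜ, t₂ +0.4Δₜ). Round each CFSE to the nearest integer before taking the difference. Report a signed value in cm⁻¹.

Fe²⁺: group 8, so d-count = 8 − 2 = 6.
Octahedral high-spin t₂g⁴ eg²: CFSE = -0.4 × 8500 = -3400 cm⁻¹.
Tetrahedral e³ t₂³ gives -0.6Δₜ = -0.6 × (4/9) × 8500 = -2267 cm⁻¹.
OSPE = CFSE(oct) − CFSE(tet) = -3400 − (-2267) = -1133 cm⁻¹.

-1133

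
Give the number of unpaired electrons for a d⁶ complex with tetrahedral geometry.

Tetrahedral splitting is small, so the complex is high-spin.
Configuration: e^3 t2^3, giving 4 unpaired electrons.

4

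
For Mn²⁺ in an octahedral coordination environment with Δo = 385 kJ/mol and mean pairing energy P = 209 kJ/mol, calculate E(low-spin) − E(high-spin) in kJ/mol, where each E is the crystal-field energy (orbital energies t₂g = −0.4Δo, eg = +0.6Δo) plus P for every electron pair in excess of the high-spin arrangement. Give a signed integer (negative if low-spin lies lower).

Mn²⁺: group 7, so d-count = 7 − 2 = 5.
High-spin: t₂g³ eg², CFSE = 0.0Δo = 0 kJ/mol.
Low-spin: t₂g⁵ eg⁰, orbital CFSE = -2.0Δo = -770 kJ/mol; plus 2 excess pairs × P = +418 kJ/mol; total -352 kJ/mol.
Thus E(LS) − E(HS) = -352 kJ/mol.

-352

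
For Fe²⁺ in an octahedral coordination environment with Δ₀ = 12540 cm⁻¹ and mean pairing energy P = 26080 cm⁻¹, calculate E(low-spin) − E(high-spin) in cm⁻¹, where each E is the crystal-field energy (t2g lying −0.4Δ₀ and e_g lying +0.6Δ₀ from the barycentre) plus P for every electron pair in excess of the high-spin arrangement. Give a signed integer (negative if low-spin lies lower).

27080

Fe is in group 8, so Fe²⁺ is d⁶ (8 − 2 = 6).
High-spin: t2g^4 e_g^2, CFSE = -0.4Δ₀ = -5016 cm⁻¹.
Low-spin t2g^6 e_g^0 gives -2.4Δ₀ = -30096 cm⁻¹, but forming 2 extra pairs costs 2P = 52160 cm⁻¹, so E(LS) = -30096 + 52160 = 22064 cm⁻¹.
The difference is 22064 − (-5016) = 27080 cm⁻¹, so high-spin lies lower.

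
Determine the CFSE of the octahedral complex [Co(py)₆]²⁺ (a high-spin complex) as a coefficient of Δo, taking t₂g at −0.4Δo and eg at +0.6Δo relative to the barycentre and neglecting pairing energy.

py is neutral, so the +2 overall charge sits on Co: oxidation state +2.
Group 9 minus oxidation state +2 gives a d⁷ configuration for Co²⁺.
Configuration: t₂g⁵ eg².
CFSE = 5(-0.4Δo) + 2(0.6Δo) = -2.0Δo + 1.2Δo = -0.8Δo.

-0.8 Δo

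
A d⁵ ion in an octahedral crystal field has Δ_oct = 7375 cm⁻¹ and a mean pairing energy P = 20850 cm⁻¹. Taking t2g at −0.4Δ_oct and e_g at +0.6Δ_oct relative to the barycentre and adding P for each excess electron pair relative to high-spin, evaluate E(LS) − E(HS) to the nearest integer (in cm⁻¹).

In the high-spin limit (t2g^3 e_g^2) the orbital term is 0.0Δ_oct = 0 cm⁻¹, with no excess pairing.
For low-spin the configuration is t2g^5 e_g^0: orbital energy -2.0 × 7375 = -14750 cm⁻¹, and 2 additional pairs relative to high-spin add 41700 cm⁻¹, giving 26950 cm⁻¹.
The difference is 26950 − (0) = 26950 cm⁻¹, so high-spin lies lower.

26950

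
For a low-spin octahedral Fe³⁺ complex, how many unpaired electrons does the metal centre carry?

Group 8 minus oxidation state +3 gives a d⁵ configuration for Fe³⁺.
Configuration: t₂g⁵ eg⁰, giving 1 unpaired electron.

1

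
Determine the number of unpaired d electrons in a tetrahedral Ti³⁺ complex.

1

Group 4 minus oxidation state +3 gives a d¹ configuration for Ti³⁺.
Tetrahedral fields are weak (Δₜ ≈ 4/9 Δₒ), so electrons fill high-spin.
Configuration: e^1 t2^0, giving 1 unpaired electron.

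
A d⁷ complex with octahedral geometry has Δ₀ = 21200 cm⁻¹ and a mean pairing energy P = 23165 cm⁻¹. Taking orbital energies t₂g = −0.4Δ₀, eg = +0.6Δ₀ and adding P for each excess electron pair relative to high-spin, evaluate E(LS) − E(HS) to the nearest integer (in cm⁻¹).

1965

High-spin d⁷ fills as t₂g⁵ eg² with CFSE 5(−0.4) + 2(+0.6) = -0.8Δ₀ = -16960 cm⁻¹.
For low-spin the configuration is t₂g⁶ eg¹: orbital energy -1.8 × 21200 = -38160 cm⁻¹, and 1 additional pair relative to high-spin adds 23165 cm⁻¹, giving -14995 cm⁻¹.
E(LS) − E(HS) = -14995 − (-16960) = 1965 cm⁻¹.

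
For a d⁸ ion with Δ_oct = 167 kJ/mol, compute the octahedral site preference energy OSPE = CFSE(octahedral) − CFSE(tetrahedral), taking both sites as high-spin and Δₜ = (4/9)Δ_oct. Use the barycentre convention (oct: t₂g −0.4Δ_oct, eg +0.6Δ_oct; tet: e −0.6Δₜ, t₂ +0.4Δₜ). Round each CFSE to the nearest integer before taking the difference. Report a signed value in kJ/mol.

Octahedral (high-spin): t₂g⁶ eg², CFSE = 6(−0.4) + 2(+0.6) = -1.2Δ_oct = -1.2 × 167 = -200 kJ/mol.
In a tetrahedral site the filling is e⁴ t₂⁴: CFSE(tet) = -0.8Δₜ = -0.8 × (4/9)(167) = -59 kJ/mol.
OSPE = CFSE(oct) − CFSE(tet) = -200 − (-59) = -141 kJ/mol.

-141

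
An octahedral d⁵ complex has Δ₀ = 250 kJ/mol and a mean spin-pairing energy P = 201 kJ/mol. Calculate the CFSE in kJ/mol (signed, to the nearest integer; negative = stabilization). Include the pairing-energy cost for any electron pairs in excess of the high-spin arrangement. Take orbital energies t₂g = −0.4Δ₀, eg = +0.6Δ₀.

With Δ₀ > P the complex is low-spin.
Configuration: t₂g⁵ eg⁰.
Orbital CFSE = -2.0Δ₀ = -2.0 × 250 = -500 kJ/mol.
Excess pairs vs high-spin: 2 − 0 = 2; pairing cost = +402 kJ/mol.
Net CFSE = -500 + 402 = -98 kJ/mol.

-98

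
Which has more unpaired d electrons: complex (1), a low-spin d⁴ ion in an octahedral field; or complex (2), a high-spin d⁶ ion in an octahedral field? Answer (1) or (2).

(2)

(1): t₂g⁴ eg⁰ → 2 unpaired.
(2): t2g^4 e_g^2 → 4 unpaired.
So (2) has more unpaired electrons.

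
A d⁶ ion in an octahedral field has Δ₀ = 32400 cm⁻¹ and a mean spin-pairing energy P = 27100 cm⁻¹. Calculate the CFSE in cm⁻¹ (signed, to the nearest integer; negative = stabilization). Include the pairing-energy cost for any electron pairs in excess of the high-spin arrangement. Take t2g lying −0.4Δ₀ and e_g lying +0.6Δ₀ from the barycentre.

With Δ₀ > P the complex is low-spin.
That gives t2g^6 e_g^0.
Orbital CFSE = -2.4Δ₀ = -2.4 × 32400 = -77760 cm⁻¹.
Excess pairs vs high-spin: 3 − 1 = 2; pairing cost = +54200 cm⁻¹.
Net CFSE = -77760 + 54200 = -23560 cm⁻¹.

-23560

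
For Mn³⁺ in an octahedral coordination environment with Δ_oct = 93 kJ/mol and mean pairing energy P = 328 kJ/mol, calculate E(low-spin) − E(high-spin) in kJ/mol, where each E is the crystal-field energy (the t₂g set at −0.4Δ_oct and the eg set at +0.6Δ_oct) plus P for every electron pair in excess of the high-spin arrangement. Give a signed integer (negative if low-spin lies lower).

Mn sits in group 7; removing 3 electrons leaves Mn³⁺ with 7 − 3 = 4 d electrons.
High-spin: t₂g³ eg¹, CFSE = -0.6Δ_oct = -56 kJ/mol.
For low-spin the configuration is t₂g⁴ eg⁰: orbital energy -1.6 × 93 = -149 kJ/mol, and 1 additional pair relative to high-spin adds 328 kJ/mol, giving 179 kJ/mol.
The difference is 179 − (-56) = 235 kJ/mol, so high-spin lies lower.

235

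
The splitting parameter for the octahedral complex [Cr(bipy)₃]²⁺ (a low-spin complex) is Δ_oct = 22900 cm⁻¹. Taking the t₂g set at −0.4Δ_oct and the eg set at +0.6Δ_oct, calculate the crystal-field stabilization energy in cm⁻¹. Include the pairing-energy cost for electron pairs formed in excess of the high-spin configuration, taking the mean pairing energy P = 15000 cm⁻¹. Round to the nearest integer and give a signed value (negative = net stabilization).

-21640

bipy is neutral, so the +2 overall charge sits on Cr: oxidation state +2.
Cr²⁺: group 6, so d-count = 6 − 2 = 4.
The d⁴ electrons fill as t₂g⁴ eg⁰.
CFSE(orbital) = 4×(-0.4Δ_oct) + 0×(0.6Δ_oct) = -1.6Δ_oct; with Δ_oct = 22900 cm⁻¹ that is -36640 cm⁻¹.
High-spin d⁴ would be t₂g³ eg¹ with 0 pairs; low-spin has 1, so 1 excess pair costs +1P = +15000 cm⁻¹.
Overall CFSE = -36640 + 15000 = -21640 cm⁻¹.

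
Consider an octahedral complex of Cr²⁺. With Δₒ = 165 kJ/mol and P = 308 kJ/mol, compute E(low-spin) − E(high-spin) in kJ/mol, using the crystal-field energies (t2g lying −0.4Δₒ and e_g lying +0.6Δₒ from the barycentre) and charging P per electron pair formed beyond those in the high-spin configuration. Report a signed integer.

Group 6 minus oxidation state +2 gives a d⁴ configuration for Cr²⁺.
In the high-spin limit (t2g^3 e_g^1) the orbital term is -0.6Δₒ = -99 kJ/mol, with no excess pairing.
For low-spin the configuration is t2g^4 e_g^0: orbital energy -1.6 × 165 = -264 kJ/mol, and 1 additional pair relative to high-spin adds 308 kJ/mol, giving 44 kJ/mol.
Thus E(LS) − E(HS) = 143 kJ/mol.

143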